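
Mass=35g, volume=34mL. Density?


ρ = mass/volume
= 35/34
= 1.029 g/mL

1.029 g/mL


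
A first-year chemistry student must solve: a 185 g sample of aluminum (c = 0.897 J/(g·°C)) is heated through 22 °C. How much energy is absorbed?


q = mcΔT = 185 × 0.897 × 22
= 3650.79 J

3650.79 J


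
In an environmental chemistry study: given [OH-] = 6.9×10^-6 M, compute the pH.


pOH = -log10([OH-]) = -log10(6.9×10^-6)
= 6 - log10(6.9) = 5.16
pH = 14 - pOH = 14 - 5.16 = 8.84

8.84


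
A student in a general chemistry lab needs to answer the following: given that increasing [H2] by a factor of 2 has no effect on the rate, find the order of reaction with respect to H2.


rate ∝ [H2]^n
rate ∝ [H2]^0
Order in H2: 0

0


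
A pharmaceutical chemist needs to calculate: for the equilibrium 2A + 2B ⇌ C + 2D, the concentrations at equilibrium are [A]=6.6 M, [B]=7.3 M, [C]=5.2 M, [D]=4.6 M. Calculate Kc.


Kc = [C][D]^2/([A]^2[B]^2)
= (5.2^1 × 4.6^2)/(6.6^2 × 7.3^2)
= 110.032/2321.3124
= 0.04740

0.04740


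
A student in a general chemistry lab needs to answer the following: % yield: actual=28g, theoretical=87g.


% yield = actual/theoretical × 100
= 28/87 × 100
= 32.18%

32.18%


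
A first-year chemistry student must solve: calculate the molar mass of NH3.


M(NH3) = 1×14.01 + 3×1.008
= 14.01 + 3.02
= 17.03 g/mol

17.03 g/mol


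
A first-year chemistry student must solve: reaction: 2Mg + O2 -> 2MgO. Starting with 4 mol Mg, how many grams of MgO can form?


Mole ratio MgO:Mg = 2:2
n(MgO) = 4 × 2/2 = 4.000 mol
mass = 4.000 × 40.31 = 161.24 g

161.24 g


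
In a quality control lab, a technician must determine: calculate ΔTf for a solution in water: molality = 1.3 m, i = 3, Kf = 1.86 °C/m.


ΔTf = Kf × m × i
= 1.86 × 1.3 × 3
= 7.254 °C

7.254 °C


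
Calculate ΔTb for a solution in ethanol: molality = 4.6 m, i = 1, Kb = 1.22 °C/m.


ΔTb = Kb × m × i
= 1.22 × 4.6 × 1
= 5.612 °C

5.612 °C


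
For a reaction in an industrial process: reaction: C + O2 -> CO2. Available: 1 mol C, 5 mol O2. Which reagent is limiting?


Mole ratio available / coefficient:
  C: 1/1 = 1.000
  O2: 5/1 = 5.000
Smaller ratio is limiting.

C


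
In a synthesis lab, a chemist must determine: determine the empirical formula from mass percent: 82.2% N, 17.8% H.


Assume 100 g sample. Moles of each element:
  N: 82.2/14.01 = 5.867 mol
  H: 17.8/1.008 = 17.659 mol
Divide by smallest (5.867):
  N: 5.867/5.867 = 1.0
  H: 17.659/5.867 = 3.01
Empirical formula: NH3

NH3


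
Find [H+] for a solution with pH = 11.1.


[H+] = 10^(-pH) = 10^(-11.1)
= 7.94×10^-12 M

7.94×10^-12 M


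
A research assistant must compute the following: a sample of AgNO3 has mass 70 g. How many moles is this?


M(AgNO3) = 169.88 g/mol
n = mass/M = 70/169.88 = 0.4121 mol

0.4121 mol


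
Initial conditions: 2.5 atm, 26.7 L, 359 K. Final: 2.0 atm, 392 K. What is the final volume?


P1V1/T1 = P2V2/T2
V2 = P1V1T2/(T1P2)
= 2.5×26.7×392/(359×2.0)
= 36.443 L

36.443 L


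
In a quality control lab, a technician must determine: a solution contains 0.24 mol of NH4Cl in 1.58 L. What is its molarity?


M = n/V = 0.24/1.58 = 0.152 mol/L

0.152 M


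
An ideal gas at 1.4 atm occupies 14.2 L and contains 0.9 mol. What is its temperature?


PV = nRT  (R = 0.08206 L·atm/(mol·K))
T = PV/(nR) = 1.4×14.2/(0.9×0.08206)
= 19.88/0.073854
= 269.18 K

269.18 K


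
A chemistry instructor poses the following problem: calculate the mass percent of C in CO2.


M(CO2) = 1×12.01 + 2×16.0 = 44.01 g/mol
Mass of C = 1 × 12.01 = 12.01 g/mol
% C = 12.01/44.01 × 100 = 27.29%

27.29%


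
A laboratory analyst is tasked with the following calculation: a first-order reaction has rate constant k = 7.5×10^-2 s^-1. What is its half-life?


t½ = ln2/k = 0.693147/(7.5×10^-2 s^-1)
= 9.242 s

9.242 s


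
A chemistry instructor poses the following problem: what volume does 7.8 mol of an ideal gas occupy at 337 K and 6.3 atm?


PV = nRT  (R = 0.08206 L·atm/(mol·K))
V = nRT/P = 7.8×0.08206×337/6.3
= 34.239 L

34.239 L


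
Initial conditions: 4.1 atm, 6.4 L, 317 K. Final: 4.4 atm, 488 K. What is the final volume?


P1V1/T1 = P2V2/T2
V2 = P1V1T2/(T1P2)
= 4.1×6.4×488/(317×4.4)
= 9.181 L

9.181 L


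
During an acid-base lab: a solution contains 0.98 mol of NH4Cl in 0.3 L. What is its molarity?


M = n/V = 0.98/0.3 = 3.267 mol/L

3.267 M


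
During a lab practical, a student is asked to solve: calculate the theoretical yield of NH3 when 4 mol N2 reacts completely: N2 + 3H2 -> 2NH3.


Mole ratio NH3:N2 = 2:1
n(NH3) = 4 × 2/1 = 8.000 mol
mass = 8.000 × 17.03 = 136.24 g

136.24 g


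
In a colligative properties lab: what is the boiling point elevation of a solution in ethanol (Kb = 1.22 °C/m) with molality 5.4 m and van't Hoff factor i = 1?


ΔTb = Kb × m × i
= 1.22 × 5.4 × 1
= 6.588 °C

6.588 °C


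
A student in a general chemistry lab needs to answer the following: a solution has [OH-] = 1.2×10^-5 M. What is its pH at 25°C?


pOH = -log10([OH-]) = -log10(1.2×10^-5)
= 5 - log10(1.2) = 4.92
pH = 14 - pOH = 14 - 4.92 = 9.08

9.08


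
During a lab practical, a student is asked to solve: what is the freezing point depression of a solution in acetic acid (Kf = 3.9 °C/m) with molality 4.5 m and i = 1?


ΔTf = Kf × m × i
= 3.9 × 4.5 × 1
= 17.55 °C

17.55 °C


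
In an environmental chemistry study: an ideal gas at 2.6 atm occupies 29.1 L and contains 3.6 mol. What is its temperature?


PV = nRT  (R = 0.08206 L·atm/(mol·K))
T = PV/(nR) = 2.6×29.1/(3.6×0.08206)
= 75.66/0.295416
= 256.11 K

256.11 K


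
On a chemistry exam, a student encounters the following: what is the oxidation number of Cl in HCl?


halide: -1
Oxidation number: -1

-1


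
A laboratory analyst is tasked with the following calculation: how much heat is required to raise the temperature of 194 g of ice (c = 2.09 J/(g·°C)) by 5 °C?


q = mcΔT = 194 × 2.09 × 5
= 2027.30 J

2027.30 J


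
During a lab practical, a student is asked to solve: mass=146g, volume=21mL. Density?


ρ = mass/volume
= 146/21
= 6.952 g/mL

6.952 g/mL


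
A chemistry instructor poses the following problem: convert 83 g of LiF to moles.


M(LiF) = 25.94 g/mol
n = mass/M = 83/25.94 = 3.1997 mol

3.1997 mol


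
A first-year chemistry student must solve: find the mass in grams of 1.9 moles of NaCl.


M(NaCl) = 58.44 g/mol
mass = n × M = 1.9 × 58.44 = 111.04 g

111.04 g


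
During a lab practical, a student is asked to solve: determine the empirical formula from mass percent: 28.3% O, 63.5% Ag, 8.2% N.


Assume 100 g sample. Moles of each element:
  O: 28.3/16.0 = 1.769 mol
  Ag: 63.5/107.87 = 0.589 mol
  N: 8.2/14.01 = 0.585 mol
Divide by smallest (0.585):
  O: 1.769/0.585 = 3.02
  Ag: 0.589/0.585 = 1.01
  N: 0.585/0.585 = 1.0
Empirical formula: AgNO3

AgNO3


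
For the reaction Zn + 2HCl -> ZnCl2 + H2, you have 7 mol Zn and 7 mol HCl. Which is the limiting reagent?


Mole ratio available / coefficient:
  Zn: 7/1 = 7.000
  HCl: 7/2 = 3.500
Smaller ratio is limiting.

HCl


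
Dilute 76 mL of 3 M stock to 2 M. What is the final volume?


C1V1 = C2V2
3 × 76 = 2 × V2
V2 = 228/2 = 114.0 mL

114.0 mL


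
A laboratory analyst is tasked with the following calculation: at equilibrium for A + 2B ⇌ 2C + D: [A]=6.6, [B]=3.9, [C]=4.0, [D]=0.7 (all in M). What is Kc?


Kc = [C]^2[D]/([A][B]^2)
= (4.0^2 × 0.7^1)/(6.6^1 × 3.9^2)
= 11.2/100.386
= 0.1116

0.1116


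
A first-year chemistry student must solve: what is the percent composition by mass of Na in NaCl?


M(NaCl) = 1×22.99 + 1×35.45 = 58.44 g/mol
Mass of Na = 1 × 22.99 = 22.99 g/mol
% Na = 22.99/58.44 × 100 = 39.34%

39.34%


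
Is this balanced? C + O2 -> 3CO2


Equation: C + O2 -> 3CO2
Check atoms: C: 1≠3, O: 2≠6
Not balanced

No, not balanced


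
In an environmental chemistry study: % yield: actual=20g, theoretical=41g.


% yield = actual/theoretical × 100
= 20/41 × 100
= 48.78%

48.78%


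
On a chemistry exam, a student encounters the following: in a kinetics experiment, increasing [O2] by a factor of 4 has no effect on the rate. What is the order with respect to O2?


rate ∝ [O2]^n
rate ∝ [O2]^0
Order in O2: 0

0


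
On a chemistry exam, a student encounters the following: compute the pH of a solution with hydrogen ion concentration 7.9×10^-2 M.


pH = -log10([H+]) = -log10(7.9×10^-2)
= 2 - log10(7.9)
= 2 - 0.9
= 1.1

1.1


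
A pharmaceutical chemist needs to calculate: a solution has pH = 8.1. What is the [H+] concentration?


[H+] = 10^(-pH) = 10^(-8.1)
= 7.94×10^-9 M

7.94×10^-9 M


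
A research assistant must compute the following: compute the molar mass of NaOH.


M(NaOH) = 1×22.99 + 1×16.0 + 1×1.008
= 22.99 + 16.0 + 1.01
= 40.0 g/mol

40.0 g/mol


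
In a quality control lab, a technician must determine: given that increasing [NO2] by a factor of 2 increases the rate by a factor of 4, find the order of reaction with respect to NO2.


rate ∝ [NO2]^n
2^n = 4 → n = 2
Order in NO2: 2

2


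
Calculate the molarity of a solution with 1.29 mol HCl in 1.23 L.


M = n/V = 1.29/1.23 = 1.049 mol/L

1.049 M


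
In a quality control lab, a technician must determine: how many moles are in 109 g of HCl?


M(HCl) = 36.46 g/mol
n = mass/M = 109/36.46 = 2.9896 mol

2.9896 mol


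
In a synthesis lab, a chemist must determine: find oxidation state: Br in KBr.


halide: -1
Oxidation number: -1

-1


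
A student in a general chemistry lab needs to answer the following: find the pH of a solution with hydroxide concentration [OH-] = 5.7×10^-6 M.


pOH = -log10([OH-]) = -log10(5.7×10^-6)
= 6 - log10(5.7) = 5.24
pH = 14 - pOH = 14 - 5.24 = 8.76

8.76


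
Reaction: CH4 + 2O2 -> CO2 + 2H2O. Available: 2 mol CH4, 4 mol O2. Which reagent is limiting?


Mole ratio available / coefficient:
  CH4: 2/1 = 2.000
  O2: 4/2 = 2.000
Smaller ratio is limiting.

neither (stoichiometric); CH4 and O2 are fully consumed


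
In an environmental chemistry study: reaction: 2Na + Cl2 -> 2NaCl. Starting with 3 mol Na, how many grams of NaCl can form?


Mole ratio NaCl:Na = 2:2
n(NaCl) = 3 × 2/2 = 3.000 mol
mass = 3.000 × 58.44 = 175.32 g

175.32 g


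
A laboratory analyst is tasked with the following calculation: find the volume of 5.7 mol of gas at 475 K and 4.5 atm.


PV = nRT  (R = 0.08206 L·atm/(mol·K))
V = nRT/P = 5.7×0.08206×475/4.5
= 49.373 L

49.373 L


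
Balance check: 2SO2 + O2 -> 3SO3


Equation: 2SO2 + O2 -> 3SO3
Check atoms: O: 6≠9, S: 2≠3
Not balanced

No, not balanced


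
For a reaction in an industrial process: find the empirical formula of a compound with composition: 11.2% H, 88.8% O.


Assume 100 g sample. Moles of each element:
  H: 11.2/1.008 = 11.111 mol
  O: 88.8/16.0 = 5.55 mol
Divide by smallest (5.55):
  H: 11.111/5.55 = 2.0
  O: 5.55/5.55 = 1.0
Empirical formula: H2O

H2O


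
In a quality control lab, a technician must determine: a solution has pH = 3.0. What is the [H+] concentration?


[H+] = 10^(-pH) = 10^(-3.0)
= 1.0×10^-3 M

1.0×10^-3 M


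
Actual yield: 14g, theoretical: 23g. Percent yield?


% yield = actual/theoretical × 100
= 14/23 × 100
= 60.87%

60.87%


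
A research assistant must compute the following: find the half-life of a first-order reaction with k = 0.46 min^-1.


t½ = ln2/k = 0.693147/(0.46 min^-1)
= 1.507 min

1.507 min


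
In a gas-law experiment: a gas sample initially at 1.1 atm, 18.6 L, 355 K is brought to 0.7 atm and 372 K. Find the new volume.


P1V1/T1 = P2V2/T2
V2 = P1V1T2/(T1P2)
= 1.1×18.6×372/(355×0.7)
= 30.628 L

30.628 L


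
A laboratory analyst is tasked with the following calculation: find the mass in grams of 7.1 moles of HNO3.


M(HNO3) = 63.02 g/mol
mass = n × M = 7.1 × 63.02 = 447.44 g

447.44 g


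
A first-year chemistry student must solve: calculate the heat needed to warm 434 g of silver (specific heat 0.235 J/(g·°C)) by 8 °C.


q = mcΔT = 434 × 0.235 × 8
= 815.92 J

815.92 J


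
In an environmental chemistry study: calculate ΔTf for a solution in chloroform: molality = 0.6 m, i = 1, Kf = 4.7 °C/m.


ΔTf = Kf × m × i
= 4.7 × 0.6 × 1
= 2.82 °C

2.82 °C


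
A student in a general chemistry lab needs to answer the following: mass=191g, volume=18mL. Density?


ρ = mass/volume
= 191/18
= 10.611 g/mL

10.611 g/mL


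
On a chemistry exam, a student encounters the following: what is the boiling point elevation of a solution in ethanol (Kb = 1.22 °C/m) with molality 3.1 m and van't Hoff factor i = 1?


ΔTb = Kb × m × i
= 1.22 × 3.1 × 1
= 3.782 °C

3.782 °C


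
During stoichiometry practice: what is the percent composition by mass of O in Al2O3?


M(Al2O3) = 2×26.98 + 3×16.0 = 101.96 g/mol
Mass of O = 3 × 16.0 = 48.00 g/mol
% O = 48.00/101.96 × 100 = 47.08%

47.08%


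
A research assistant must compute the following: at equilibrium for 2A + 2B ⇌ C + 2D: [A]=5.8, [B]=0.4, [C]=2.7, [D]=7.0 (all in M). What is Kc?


Kc = [C][D]^2/([A]^2[B]^2)
= (2.7^1 × 7.0^2)/(5.8^2 × 0.4^2)
= 132.3/5.3824
= 24.58

24.58


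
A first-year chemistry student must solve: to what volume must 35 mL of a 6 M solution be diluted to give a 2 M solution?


C1V1 = C2V2
6 × 35 = 2 × V2
V2 = 210/2 = 105.0 mL

105.0 mL


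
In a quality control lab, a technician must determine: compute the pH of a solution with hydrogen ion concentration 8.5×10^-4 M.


pH = -log10([H+]) = -log10(8.5×10^-4)
= 4 - log10(8.5)
= 4 - 0.93
= 3.07

3.07


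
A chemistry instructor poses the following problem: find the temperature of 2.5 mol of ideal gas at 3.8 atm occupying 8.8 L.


PV = nRT  (R = 0.08206 L·atm/(mol·K))
T = PV/(nR) = 3.8×8.8/(2.5×0.08206)
= 33.44/0.205150
= 163.00 K

163.00 K


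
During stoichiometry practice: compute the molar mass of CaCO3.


M(CaCO3) = 1×40.08 + 1×12.01 + 3×16.0
= 40.08 + 12.01 + 48.0
= 100.09 g/mol

100.09 g/mol


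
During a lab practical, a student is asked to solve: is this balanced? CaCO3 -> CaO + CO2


Equation: CaCO3 -> CaO + CO2
Check atoms: C: 1=1, Ca: 1=1, O: 3=3
Balanced

Yes, balanced


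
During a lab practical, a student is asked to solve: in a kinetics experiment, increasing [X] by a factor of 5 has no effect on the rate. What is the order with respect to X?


rate ∝ [X]^n
rate ∝ [X]^0
Order in X: 0

0


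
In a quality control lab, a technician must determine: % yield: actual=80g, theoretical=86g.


% yield = actual/theoretical × 100
= 80/86 × 100
= 93.02%

93.02%


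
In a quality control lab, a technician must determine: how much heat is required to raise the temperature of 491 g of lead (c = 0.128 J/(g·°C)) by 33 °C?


q = mcΔT = 491 × 0.128 × 33
= 2073.98 J

2073.98 J


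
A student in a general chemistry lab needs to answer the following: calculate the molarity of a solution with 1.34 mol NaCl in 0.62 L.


M = n/V = 1.34/0.62 = 2.161 mol/L

2.161 M


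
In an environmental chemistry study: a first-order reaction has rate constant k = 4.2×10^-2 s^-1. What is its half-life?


t½ = ln2/k = 0.693147/(4.2×10^-2 s^-1)
= 16.50 s

16.50 s


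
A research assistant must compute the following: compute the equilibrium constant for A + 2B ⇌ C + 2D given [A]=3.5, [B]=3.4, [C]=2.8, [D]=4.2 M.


Kc = [C][D]^2/([A][B]^2)
= (2.8^1 × 4.2^2)/(3.5^1 × 3.4^2)
= 49.392/40.46
= 1.221

1.221


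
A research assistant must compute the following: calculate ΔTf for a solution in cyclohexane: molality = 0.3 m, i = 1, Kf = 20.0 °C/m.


ΔTf = Kf × m × i
= 20.0 × 0.3 × 1
= 6.0 °C

6.0 °C


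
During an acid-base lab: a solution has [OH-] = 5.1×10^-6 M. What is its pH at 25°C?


pOH = -log10([OH-]) = -log10(5.1×10^-6)
= 6 - log10(5.1) = 5.29
pH = 14 - pOH = 14 - 5.29 = 8.71

8.71


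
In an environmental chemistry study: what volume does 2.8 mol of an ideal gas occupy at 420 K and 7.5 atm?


PV = nRT  (R = 0.08206 L·atm/(mol·K))
V = nRT/P = 2.8×0.08206×420/7.5
= 12.867 L

12.867 L


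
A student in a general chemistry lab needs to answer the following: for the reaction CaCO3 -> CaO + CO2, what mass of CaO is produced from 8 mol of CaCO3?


Mole ratio CaO:CaCO3 = 1:1
n(CaO) = 8 × 1/1 = 8.000 mol
mass = 8.000 × 56.08 = 448.64 g

448.64 g


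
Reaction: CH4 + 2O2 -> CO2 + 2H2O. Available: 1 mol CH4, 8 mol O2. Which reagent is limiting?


Mole ratio available / coefficient:
  CH4: 1/1 = 1.000
  O2: 8/2 = 4.000
Smaller ratio is limiting.

CH4


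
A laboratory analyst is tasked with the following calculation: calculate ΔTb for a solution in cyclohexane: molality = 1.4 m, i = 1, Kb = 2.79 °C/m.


ΔTb = Kb × m × i
= 2.79 × 1.4 × 1
= 3.906 °C

3.906 °C


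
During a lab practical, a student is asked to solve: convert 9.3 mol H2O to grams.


M(H2O) = 18.02 g/mol
mass = n × M = 9.3 × 18.02 = 167.59 g

167.59 g


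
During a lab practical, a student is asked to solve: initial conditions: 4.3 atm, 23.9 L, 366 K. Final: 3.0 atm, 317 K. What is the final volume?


P1V1/T1 = P2V2/T2
V2 = P1V1T2/(T1P2)
= 4.3×23.9×317/(366×3.0)
= 29.67 L

29.67 L


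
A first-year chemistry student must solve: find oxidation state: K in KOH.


Group 1 metal: +1
Oxidation number: +1

+1


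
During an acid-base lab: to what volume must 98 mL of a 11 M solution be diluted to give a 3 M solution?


C1V1 = C2V2
11 × 98 = 3 × V2
V2 = 1078/3 = 359.33 mL

359.33 mL


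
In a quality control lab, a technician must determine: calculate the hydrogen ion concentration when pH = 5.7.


[H+] = 10^(-pH) = 10^(-5.7)
= 2.0×10^-6 M

2.0×10^-6 M


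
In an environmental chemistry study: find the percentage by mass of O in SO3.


M(SO3) = 1×32.07 + 3×16.0 = 80.07 g/mol
Mass of O = 3 × 16.0 = 48.00 g/mol
% O = 48.00/80.07 × 100 = 59.95%

59.95%


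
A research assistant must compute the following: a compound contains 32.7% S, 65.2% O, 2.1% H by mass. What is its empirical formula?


Assume 100 g sample. Moles of each element:
  S: 32.7/32.07 = 1.02 mol
  O: 65.2/16.0 = 4.075 mol
  H: 2.1/1.008 = 2.083 mol
Divide by smallest (1.02):
  S: 1.02/1.02 = 1.0
  O: 4.075/1.02 = 4.0
  H: 2.083/1.02 = 2.04
Empirical formula: H2SO4

H2SO4


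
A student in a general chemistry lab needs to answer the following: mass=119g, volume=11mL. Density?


ρ = mass/volume
= 119/11
= 10.818 g/mL

10.818 g/mL


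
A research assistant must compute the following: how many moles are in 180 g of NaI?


M(NaI) = 149.89 g/mol
n = mass/M = 180/149.89 = 1.2009 mol

1.2009 mol


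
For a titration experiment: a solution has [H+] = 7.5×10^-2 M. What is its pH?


pH = -log10([H+]) = -log10(7.5×10^-2)
= 2 - log10(7.5)
= 2 - 0.88
= 1.12

1.12


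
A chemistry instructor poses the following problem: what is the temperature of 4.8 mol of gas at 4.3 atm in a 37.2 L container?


PV = nRT  (R = 0.08206 L·atm/(mol·K))
T = PV/(nR) = 4.3×37.2/(4.8×0.08206)
= 159.96/0.393888
= 406.11 K

406.11 K


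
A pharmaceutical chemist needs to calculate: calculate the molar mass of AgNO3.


M(AgNO3) = 1×107.87 + 1×14.01 + 3×16.0
= 107.87 + 14.01 + 48.0
= 169.88 g/mol

169.88 g/mol


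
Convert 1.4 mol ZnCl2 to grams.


M(ZnCl2) = 136.28 g/mol
mass = n × M = 1.4 × 136.28 = 190.79 g

190.79 g


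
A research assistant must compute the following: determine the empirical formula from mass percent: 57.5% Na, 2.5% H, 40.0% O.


Assume 100 g sample. Moles of each element:
  Na: 57.5/22.99 = 2.501 mol
  H: 2.5/1.008 = 2.48 mol
  O: 40.0/16.0 = 2.5 mol
Divide by smallest (2.48):
  Na: 2.501/2.48 = 1.01
  H: 2.48/2.48 = 1.0
  O: 2.5/2.48 = 1.01
Empirical formula: NaOH

NaOH


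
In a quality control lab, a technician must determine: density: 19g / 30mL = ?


ρ = mass/volume
= 19/30
= 0.633 g/mL

0.633 g/mL


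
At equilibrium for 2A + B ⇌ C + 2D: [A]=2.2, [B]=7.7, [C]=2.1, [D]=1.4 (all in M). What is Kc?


Kc = [C][D]^2/([A]^2[B])
= (2.1^1 × 1.4^2)/(2.2^2 × 7.7^1)
= 4.116/37.268
= 0.1104

0.1104


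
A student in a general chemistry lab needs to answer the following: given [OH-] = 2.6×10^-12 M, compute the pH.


pOH = -log10([OH-]) = -log10(2.6×10^-12)
= 12 - log10(2.6) = 11.59
pH = 14 - pOH = 14 - 11.59 = 2.41

2.41


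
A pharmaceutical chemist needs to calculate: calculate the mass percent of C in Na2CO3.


M(Na2CO3) = 2×22.99 + 1×12.01 + 3×16.0 = 105.99 g/mol
Mass of C = 1 × 12.01 = 12.01 g/mol
% C = 12.01/105.99 × 100 = 11.33%

11.33%


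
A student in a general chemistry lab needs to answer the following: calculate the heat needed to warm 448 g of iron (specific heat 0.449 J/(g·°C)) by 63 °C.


q = mcΔT = 448 × 0.449 × 63
= 12672.58 J

12672.58 J


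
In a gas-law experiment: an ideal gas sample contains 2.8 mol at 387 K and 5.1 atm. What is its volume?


PV = nRT  (R = 0.08206 L·atm/(mol·K))
V = nRT/P = 2.8×0.08206×387/5.1
= 17.435 L

17.435 L


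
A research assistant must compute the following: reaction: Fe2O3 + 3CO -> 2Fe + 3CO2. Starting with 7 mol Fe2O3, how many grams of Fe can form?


Mole ratio Fe:Fe2O3 = 2:1
n(Fe) = 7 × 2/1 = 14.000 mol
mass = 14.000 × 55.85 = 781.9 g

781.9 g


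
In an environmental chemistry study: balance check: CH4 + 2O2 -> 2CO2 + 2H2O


Equation: CH4 + 2O2 -> 2CO2 + 2H2O
Check atoms: C: 1≠2, H: 4=4, O: 4≠6
Not balanced

No, not balanced


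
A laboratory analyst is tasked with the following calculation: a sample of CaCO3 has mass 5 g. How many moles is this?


M(CaCO3) = 100.09 g/mol
n = mass/M = 5/100.09 = 0.05 mol

0.05 mol


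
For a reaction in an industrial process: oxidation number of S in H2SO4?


2(+1) + x + 4(-2) = 0, so x = +6
Oxidation number: +6

+6


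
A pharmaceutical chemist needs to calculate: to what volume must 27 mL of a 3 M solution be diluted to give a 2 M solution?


C1V1 = C2V2
3 × 27 = 2 × V2
V2 = 81/2 = 40.5 mL

40.5 mL


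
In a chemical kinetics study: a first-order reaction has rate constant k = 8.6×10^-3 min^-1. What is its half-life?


t½ = ln2/k = 0.693147/(8.6×10^-3 min^-1)
= 80.60 min

80.60 min


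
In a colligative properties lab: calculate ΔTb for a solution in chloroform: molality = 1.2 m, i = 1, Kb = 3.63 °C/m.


ΔTb = Kb × m × i
= 3.63 × 1.2 × 1
= 4.356 °C

4.356 °C


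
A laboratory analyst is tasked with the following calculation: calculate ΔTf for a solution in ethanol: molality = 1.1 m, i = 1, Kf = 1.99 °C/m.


ΔTf = Kf × m × i
= 1.99 × 1.1 × 1
= 2.189 °C

2.189 °C


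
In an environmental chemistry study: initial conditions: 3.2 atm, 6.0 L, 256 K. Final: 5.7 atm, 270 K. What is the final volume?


P1V1/T1 = P2V2/T2
V2 = P1V1T2/(T1P2)
= 3.2×6.0×270/(256×5.7)
= 3.553 L

3.553 L


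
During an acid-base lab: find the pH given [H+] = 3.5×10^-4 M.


pH = -log10([H+]) = -log10(3.5×10^-4)
= 4 - log10(3.5)
= 4 - 0.54
= 3.46

3.46


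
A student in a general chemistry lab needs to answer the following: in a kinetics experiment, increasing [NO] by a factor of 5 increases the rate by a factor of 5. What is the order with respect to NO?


rate ∝ [NO]^n
5^n = 5 → n = 1
Order in NO: 1

1


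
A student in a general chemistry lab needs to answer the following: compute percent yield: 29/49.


% yield = actual/theoretical × 100
= 29/49 × 100
= 59.18%

59.18%


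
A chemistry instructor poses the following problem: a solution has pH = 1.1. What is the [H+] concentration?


[H+] = 10^(-pH) = 10^(-1.1)
= 7.94×10^-2 M

7.94×10^-2 M


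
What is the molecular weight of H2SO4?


M(H2SO4) = 2×1.008 + 1×32.07 + 4×16.0
= 2.02 + 32.07 + 64.0
= 98.09 g/mol

98.09 g/mol


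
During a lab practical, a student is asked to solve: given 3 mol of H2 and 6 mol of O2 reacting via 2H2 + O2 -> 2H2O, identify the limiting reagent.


Mole ratio available / coefficient:
  H2: 3/2 = 1.500
  O2: 6/1 = 6.000
Smaller ratio is limiting.

H2


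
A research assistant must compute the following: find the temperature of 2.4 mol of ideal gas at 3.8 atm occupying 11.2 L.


PV = nRT  (R = 0.08206 L·atm/(mol·K))
T = PV/(nR) = 3.8×11.2/(2.4×0.08206)
= 42.56/0.196944
= 216.10 K

216.10 K


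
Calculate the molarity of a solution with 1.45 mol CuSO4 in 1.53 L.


M = n/V = 1.45/1.53 = 0.948 mol/L

0.948 M


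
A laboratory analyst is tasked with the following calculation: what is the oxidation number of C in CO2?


x + 2(-2) = 0, so x = +4
Oxidation number: +4

+4


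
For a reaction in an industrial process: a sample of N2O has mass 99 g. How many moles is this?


M(N2O) = 44.02 g/mol
n = mass/M = 99/44.02 = 2.249 mol

2.249 mol


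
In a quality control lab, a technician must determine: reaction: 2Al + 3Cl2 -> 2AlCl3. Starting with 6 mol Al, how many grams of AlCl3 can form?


Mole ratio AlCl3:Al = 2:2
n(AlCl3) = 6 × 2/2 = 6.000 mol
mass = 6.000 × 133.33 = 799.98 g

799.98 g


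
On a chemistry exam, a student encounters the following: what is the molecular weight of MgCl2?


M(MgCl2) = 1×24.31 + 2×35.45
= 24.31 + 70.9
= 95.21 g/mol

95.21 g/mol


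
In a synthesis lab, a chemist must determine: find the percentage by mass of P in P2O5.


M(P2O5) = 2×30.97 + 5×16.0 = 141.94 g/mol
Mass of P = 2 × 30.97 = 61.94 g/mol
% P = 61.94/141.94 × 100 = 43.64%

43.64%


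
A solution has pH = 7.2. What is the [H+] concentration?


[H+] = 10^(-pH) = 10^(-7.2)
= 6.31×10^-8 M

6.31×10^-8 M


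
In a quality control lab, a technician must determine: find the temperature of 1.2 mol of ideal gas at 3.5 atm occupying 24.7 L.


PV = nRT  (R = 0.08206 L·atm/(mol·K))
T = PV/(nR) = 3.5×24.7/(1.2×0.08206)
= 86.45/0.098472
= 877.91 K

877.91 K


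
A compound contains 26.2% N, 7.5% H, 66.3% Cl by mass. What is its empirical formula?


Assume 100 g sample. Moles of each element:
  N: 26.2/14.01 = 1.87 mol
  H: 7.5/1.008 = 7.44 mol
  Cl: 66.3/35.45 = 1.87 mol
Divide by smallest (1.87):
  N: 1.87/1.87 = 1.0
  H: 7.44/1.87 = 3.98
  Cl: 1.87/1.87 = 1.0
Empirical formula: NH4Cl

NH4Cl


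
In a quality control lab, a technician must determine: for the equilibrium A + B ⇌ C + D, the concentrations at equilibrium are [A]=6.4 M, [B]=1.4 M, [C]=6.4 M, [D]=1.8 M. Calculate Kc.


Kc = [C][D]/([A][B])
= (6.4^1 × 1.8^1)/(6.4^1 × 1.4^1)
= 11.52/8.96
= 1.286

1.286


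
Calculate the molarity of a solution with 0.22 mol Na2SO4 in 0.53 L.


M = n/V = 0.22/0.53 = 0.415 mol/L

0.415 M


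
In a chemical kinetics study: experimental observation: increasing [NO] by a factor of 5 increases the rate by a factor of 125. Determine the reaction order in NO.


rate ∝ [NO]^n
5^n = 125 → n = 3
Order in NO: 3

3


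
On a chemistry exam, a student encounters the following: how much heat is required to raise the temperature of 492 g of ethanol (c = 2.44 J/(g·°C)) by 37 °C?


q = mcΔT = 492 × 2.44 × 37
= 44417.76 J

44417.76 J


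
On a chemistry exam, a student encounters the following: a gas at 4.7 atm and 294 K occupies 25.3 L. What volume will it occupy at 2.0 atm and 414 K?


P1V1/T1 = P2V2/T2
V2 = P1V1T2/(T1P2)
= 4.7×25.3×414/(294×2.0)
= 83.722 L

83.722 L


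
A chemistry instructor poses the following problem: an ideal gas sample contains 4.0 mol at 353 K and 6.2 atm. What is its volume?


PV = nRT  (R = 0.08206 L·atm/(mol·K))
V = nRT/P = 4.0×0.08206×353/6.2
= 18.689 L

18.689 L


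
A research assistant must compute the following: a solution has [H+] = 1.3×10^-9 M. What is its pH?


pH = -log10([H+]) = -log10(1.3×10^-9)
= 9 - log10(1.3)
= 9 - 0.11
= 8.89

8.89


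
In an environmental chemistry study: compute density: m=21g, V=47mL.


ρ = mass/volume
= 21/47
= 0.447 g/mL

0.447 g/mL


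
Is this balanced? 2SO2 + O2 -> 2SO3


Equation: 2SO2 + O2 -> 2SO3
Check atoms: O: 6=6, S: 2=2
Balanced

Yes, balanced


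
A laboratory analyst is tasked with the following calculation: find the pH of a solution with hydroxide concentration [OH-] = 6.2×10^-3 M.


pOH = -log10([OH-]) = -log10(6.2×10^-3)
= 3 - log10(6.2) = 2.21
pH = 14 - pOH = 14 - 2.21 = 11.79

11.79


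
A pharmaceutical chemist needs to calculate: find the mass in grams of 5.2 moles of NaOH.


M(NaOH) = 40.0 g/mol
mass = n × M = 5.2 × 40.0 = 208.00 g

208.00 g


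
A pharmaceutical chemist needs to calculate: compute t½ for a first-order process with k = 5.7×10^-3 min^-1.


t½ = ln2/k = 0.693147/(5.7×10^-3 min^-1)
= 121.6 min

121.6 min


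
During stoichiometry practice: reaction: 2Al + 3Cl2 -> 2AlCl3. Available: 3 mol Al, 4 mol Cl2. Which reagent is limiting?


Mole ratio available / coefficient:
  Al: 3/2 = 1.500
  Cl2: 4/3 = 1.333
Smaller ratio is limiting.

Cl2


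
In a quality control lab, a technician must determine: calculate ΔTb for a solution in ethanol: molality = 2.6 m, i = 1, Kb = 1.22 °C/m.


ΔTb = Kb × m × i
= 1.22 × 2.6 × 1
= 3.172 °C

3.172 °C


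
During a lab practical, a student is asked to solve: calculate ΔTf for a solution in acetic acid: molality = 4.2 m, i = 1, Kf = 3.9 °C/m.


ΔTf = Kf × m × i
= 3.9 × 4.2 × 1
= 16.38 °C

16.38 °C


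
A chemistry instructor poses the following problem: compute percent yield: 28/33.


% yield = actual/theoretical × 100
= 28/33 × 100
= 84.85%

84.85%


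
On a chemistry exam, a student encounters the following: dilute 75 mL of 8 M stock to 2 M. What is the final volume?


C1V1 = C2V2
8 × 75 = 2 × V2
V2 = 600/2 = 300.0 mL

300.0 mL


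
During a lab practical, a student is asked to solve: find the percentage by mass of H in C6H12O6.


M(C6H12O6) = 6×12.01 + 12×1.008 + 6×16.0 = 180.156 g/mol
Mass of H = 12 × 1.008 = 12.096 g/mol
% H = 12.096/180.156 × 100 = 6.71%

6.71%


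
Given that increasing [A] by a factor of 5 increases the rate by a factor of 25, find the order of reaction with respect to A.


rate ∝ [A]^n
5^n = 25 → n = 2
Order in A: 2

2


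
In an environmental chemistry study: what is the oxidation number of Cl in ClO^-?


x + (-2) = -1, so x = +1
Oxidation number: +1

+1


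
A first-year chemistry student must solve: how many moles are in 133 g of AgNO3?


M(AgNO3) = 169.88 g/mol
n = mass/M = 133/169.88 = 0.7829 mol

0.7829 mol


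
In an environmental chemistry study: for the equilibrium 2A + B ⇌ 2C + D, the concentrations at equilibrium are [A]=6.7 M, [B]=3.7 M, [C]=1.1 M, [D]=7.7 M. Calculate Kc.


Kc = [C]^2[D]/([A]^2[B])
= (1.1^2 × 7.7^1)/(6.7^2 × 3.7^1)
= 9.317/166.093
= 0.05610

0.05610


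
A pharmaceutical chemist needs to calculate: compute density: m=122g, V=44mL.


ρ = mass/volume
= 122/44
= 2.773 g/mL

2.773 g/mL


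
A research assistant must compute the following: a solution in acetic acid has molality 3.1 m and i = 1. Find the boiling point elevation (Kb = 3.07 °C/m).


ΔTb = Kb × m × i
= 3.07 × 3.1 × 1
= 9.517 °C

9.517 °C


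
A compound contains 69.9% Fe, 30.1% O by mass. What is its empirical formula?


Assume 100 g sample. Moles of each element:
  Fe: 69.9/55.85 = 1.252 mol
  O: 30.1/16.0 = 1.881 mol
Divide by smallest (1.252):
  Fe: 1.252/1.252 = 1.0
  O: 1.881/1.252 = 1.5
Multiply all ratios by 2 to obtain whole numbers.
Empirical formula: Fe2O3

Fe2O3


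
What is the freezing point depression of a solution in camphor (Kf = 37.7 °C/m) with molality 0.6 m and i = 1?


ΔTf = Kf × m × i
= 37.7 × 0.6 × 1
= 22.62 °C

22.62 °C


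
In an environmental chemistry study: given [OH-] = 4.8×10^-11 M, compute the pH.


pOH = -log10([OH-]) = -log10(4.8×10^-11)
= 11 - log10(4.8) = 10.32
pH = 14 - pOH = 14 - 10.32 = 3.68

3.68


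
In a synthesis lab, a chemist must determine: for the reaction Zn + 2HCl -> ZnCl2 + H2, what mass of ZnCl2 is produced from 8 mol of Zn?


Mole ratio ZnCl2:Zn = 1:1
n(ZnCl2) = 8 × 1/1 = 8.000 mol
mass = 8.000 × 136.28 = 1090.24 g

1090.24 g


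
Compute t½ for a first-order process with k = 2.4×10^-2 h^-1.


t½ = ln2/k = 0.693147/(2.4×10^-2 h^-1)
= 28.88 h

28.88 h


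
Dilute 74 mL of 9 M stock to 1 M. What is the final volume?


C1V1 = C2V2
9 × 74 = 1 × V2
V2 = 666/1 = 666.0 mL

666.0 mL


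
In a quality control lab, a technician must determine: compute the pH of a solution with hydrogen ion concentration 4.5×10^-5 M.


pH = -log10([H+]) = -log10(4.5×10^-5)
= 5 - log10(4.5)
= 5 - 0.65
= 4.35

4.35


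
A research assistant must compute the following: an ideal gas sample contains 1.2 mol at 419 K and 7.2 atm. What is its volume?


PV = nRT  (R = 0.08206 L·atm/(mol·K))
V = nRT/P = 1.2×0.08206×419/7.2
= 5.731 L

5.731 L


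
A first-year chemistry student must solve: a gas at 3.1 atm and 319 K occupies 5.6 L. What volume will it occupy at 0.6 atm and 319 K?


P1V1/T1 = P2V2/T2
V2 = P1V1T2/(T1P2)
= 3.1×5.6×319/(319×0.6)
= 28.933 L

28.933 L


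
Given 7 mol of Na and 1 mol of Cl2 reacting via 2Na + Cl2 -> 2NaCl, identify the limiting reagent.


Mole ratio available / coefficient:
  Na: 7/2 = 3.500
  Cl2: 1/1 = 1.000
Smaller ratio is limiting.

Cl2


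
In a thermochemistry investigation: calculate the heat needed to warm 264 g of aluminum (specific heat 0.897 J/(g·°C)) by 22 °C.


q = mcΔT = 264 × 0.897 × 22
= 5209.78 J

5209.78 J


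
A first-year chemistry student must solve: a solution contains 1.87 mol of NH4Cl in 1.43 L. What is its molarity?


M = n/V = 1.87/1.43 = 1.308 mol/L

1.308 M


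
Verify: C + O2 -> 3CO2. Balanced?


Equation: C + O2 -> 3CO2
Check atoms: C: 1≠3, O: 2≠6
Not balanced

No, not balanced


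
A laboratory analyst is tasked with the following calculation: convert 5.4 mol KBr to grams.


M(KBr) = 119.0 g/mol
mass = n × M = 5.4 × 119.0 = 642.60 g

642.60 g


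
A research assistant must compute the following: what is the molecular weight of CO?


M(CO) = 1×12.01 + 1×16.0
= 12.01 + 16.0
= 28.01 g/mol

28.01 g/mol


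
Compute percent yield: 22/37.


% yield = actual/theoretical × 100
= 22/37 × 100
= 59.46%

59.46%


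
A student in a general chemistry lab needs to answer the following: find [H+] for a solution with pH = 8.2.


[H+] = 10^(-pH) = 10^(-8.2)
= 6.31×10^-9 M

6.31×10^-9 M


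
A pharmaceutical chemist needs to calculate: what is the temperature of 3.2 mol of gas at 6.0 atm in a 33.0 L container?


PV = nRT  (R = 0.08206 L·atm/(mol·K))
T = PV/(nR) = 6.0×33.0/(3.2×0.08206)
= 198.00/0.262592
= 754.02 K

754.02 K


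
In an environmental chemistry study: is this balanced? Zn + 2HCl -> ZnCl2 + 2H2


Equation: Zn + 2HCl -> ZnCl2 + 2H2
Check atoms: Cl: 2=2, H: 2≠4, Zn: 1=1
Not balanced

No, not balanced


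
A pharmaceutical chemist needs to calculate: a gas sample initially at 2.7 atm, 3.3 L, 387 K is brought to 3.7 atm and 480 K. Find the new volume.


P1V1/T1 = P2V2/T2
V2 = P1V1T2/(T1P2)
= 2.7×3.3×480/(387×3.7)
= 2.987 L

2.987 L


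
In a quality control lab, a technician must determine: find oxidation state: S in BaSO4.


(+2) + x + 4(-2) = 0, so x = +6
Oxidation number: +6

+6


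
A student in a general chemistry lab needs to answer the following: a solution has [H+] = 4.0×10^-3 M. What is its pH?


pH = -log10([H+]) = -log10(4.0×10^-3)
= 3 - log10(4.0)
= 3 - 0.6
= 2.4

2.4


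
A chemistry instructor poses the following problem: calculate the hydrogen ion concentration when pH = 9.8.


[H+] = 10^(-pH) = 10^(-9.8)
= 1.58×10^-10 M

1.58×10^-10 M


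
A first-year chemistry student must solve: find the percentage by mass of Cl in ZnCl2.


M(ZnCl2) = 1×65.38 + 2×35.45 = 136.28 g/mol
Mass of Cl = 2 × 35.45 = 70.90 g/mol
% Cl = 70.90/136.28 × 100 = 52.03%

52.03%


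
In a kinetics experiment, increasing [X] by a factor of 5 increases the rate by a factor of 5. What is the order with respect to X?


rate ∝ [X]^n
5^n = 5 → n = 1
Order in X: 1

1


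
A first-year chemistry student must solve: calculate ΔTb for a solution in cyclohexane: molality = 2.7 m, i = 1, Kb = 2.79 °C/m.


ΔTb = Kb × m × i
= 2.79 × 2.7 × 1
= 7.533 °C

7.533 °C


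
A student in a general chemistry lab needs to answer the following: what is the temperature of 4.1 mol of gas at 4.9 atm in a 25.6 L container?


PV = nRT  (R = 0.08206 L·atm/(mol·K))
T = PV/(nR) = 4.9×25.6/(4.1×0.08206)
= 125.44/0.336446
= 372.84 K

372.84 K


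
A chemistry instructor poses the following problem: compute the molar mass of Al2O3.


M(Al2O3) = 2×26.98 + 3×16.0
= 53.96 + 48.0
= 101.96 g/mol

101.96 g/mol


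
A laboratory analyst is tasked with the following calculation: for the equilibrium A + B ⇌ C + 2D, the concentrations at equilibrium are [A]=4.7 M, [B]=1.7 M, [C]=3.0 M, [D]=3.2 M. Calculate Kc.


Kc = [C][D]^2/([A][B])
= (3.0^1 × 3.2^2)/(4.7^1 × 1.7^1)
= 30.72/7.99
= 3.845

3.845


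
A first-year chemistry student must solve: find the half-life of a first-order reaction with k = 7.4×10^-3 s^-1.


t½ = ln2/k = 0.693147/(7.4×10^-3 s^-1)
= 93.67 s

93.67 s


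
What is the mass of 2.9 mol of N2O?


M(N2O) = 44.02 g/mol
mass = n × M = 2.9 × 44.02 = 127.66 g

127.66 g


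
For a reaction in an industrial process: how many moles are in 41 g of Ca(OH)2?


M(Ca(OH)2) = 74.1 g/mol
n = mass/M = 41/74.1 = 0.5533 mol

0.5533 mol


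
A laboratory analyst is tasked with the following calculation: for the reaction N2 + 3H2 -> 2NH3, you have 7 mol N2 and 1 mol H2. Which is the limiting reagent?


Mole ratio available / coefficient:
  N2: 7/1 = 7.000
  H2: 1/3 = 0.333
Smaller ratio is limiting.

H2


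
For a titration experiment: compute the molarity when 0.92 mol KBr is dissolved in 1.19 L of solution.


M = n/V = 0.92/1.19 = 0.773 mol/L

0.773 M


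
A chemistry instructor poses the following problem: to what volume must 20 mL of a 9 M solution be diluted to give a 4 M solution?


C1V1 = C2V2
9 × 20 = 4 × V2
V2 = 180/4 = 45.0 mL

45.0 mL


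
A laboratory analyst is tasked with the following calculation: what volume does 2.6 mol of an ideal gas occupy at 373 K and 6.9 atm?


PV = nRT  (R = 0.08206 L·atm/(mol·K))
V = nRT/P = 2.6×0.08206×373/6.9
= 11.534 L

11.534 L


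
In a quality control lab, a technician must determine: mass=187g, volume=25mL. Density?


ρ = mass/volume
= 187/25
= 7.48 g/mL

7.48 g/mL


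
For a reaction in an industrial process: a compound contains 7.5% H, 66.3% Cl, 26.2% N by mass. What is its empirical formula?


Assume 100 g sample. Moles of each element:
  H: 7.5/1.008 = 7.44 mol
  Cl: 66.3/35.45 = 1.87 mol
  N: 26.2/14.01 = 1.87 mol
Divide by smallest (1.87):
  H: 7.44/1.87 = 3.98
  Cl: 1.87/1.87 = 1.0
  N: 1.87/1.87 = 1.0
Empirical formula: NH4Cl

NH4Cl


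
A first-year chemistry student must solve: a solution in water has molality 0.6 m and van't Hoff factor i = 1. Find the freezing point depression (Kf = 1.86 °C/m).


ΔTf = Kf × m × i
= 1.86 × 0.6 × 1
= 1.116 °C

1.116 °C


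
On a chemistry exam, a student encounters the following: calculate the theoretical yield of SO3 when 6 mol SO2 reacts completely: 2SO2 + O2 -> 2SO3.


Mole ratio SO3:SO2 = 2:2
n(SO3) = 6 × 2/2 = 6.000 mol
mass = 6.000 × 80.07 = 480.42 g

480.42 g


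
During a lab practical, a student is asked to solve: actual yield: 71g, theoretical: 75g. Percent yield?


% yield = actual/theoretical × 100
= 71/75 × 100
= 94.67%

94.67%
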